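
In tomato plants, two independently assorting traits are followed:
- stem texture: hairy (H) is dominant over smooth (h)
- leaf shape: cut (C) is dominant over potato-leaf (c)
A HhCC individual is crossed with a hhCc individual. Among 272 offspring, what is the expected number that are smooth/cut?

Dihybrid cross HhCC × hhCc — consider each gene separately:
stem texture: Hh × hh → 2 Hh, 2 hh → 2 H_ : 2 hh (out of 4)
leaf shape: CC × Cc → 2 CC, 2 Cc → 4 C_ (out of 4)
Combine (counts out of 4 × 4 = 16): hairy/cut (H_C_) = 2×4 = 8; smooth/cut (hhC_) = 2×4 = 8
Phenotype counts (out of 16): 8 hairy/cut, 8 smooth/cut
smooth/cut: 8 out of 16 → fraction 1/2
Expected count = 1/2 × 272 = 136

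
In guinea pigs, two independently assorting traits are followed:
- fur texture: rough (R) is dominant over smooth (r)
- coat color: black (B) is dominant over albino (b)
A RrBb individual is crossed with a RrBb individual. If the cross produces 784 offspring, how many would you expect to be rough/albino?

Dihybrid cross RrBb × RrBb — consider each gene separately:
fur texture: Rr × Rr → 1 RR, 2 Rr, 1 rr → 3 R_ : 1 rr (out of 4)
coat color: Bb × Bb → 1 BB, 2 Bb, 1 bb → 3 B_ : 1 bb (out of 4)
Combine (counts out of 4 × 4 = 16): rough/black (R_B_) = 3×3 = 9; rough/albino (R_bb) = 3×1 = 3; smooth/black (rrB_) = 1×3 = 3; smooth/albino (rrbb) = 1×1 = 1
Phenotype counts (out of 16): 9 rough/black, 3 rough/albino, 3 smooth/black, 1 smooth/albino
rough/albino: 3 out of 16 → fraction 3/16
Expected count = 3/16 × 784 = 147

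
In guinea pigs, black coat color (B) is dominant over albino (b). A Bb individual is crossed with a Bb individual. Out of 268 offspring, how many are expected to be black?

Punnett square for Bb × Bb:
Offspring genotypes: 1 BB, 2 Bb, 1 bb
black: 3, albino: 1
black: 3 out of 4 → fraction 3/4
Expected count = 3/4 × 268 = 201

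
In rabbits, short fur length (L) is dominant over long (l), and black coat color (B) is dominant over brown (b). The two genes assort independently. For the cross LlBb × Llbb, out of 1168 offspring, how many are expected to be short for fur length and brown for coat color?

Dihybrid cross LlBb × Llbb — consider each gene separately:
fur length: Ll × Ll → 1 LL, 2 Ll, 1 ll → 3 L_ : 1 ll (out of 4)
coat color: Bb × bb → 2 Bb, 2 bb → 2 B_ : 2 bb (out of 4)
Looking for: short (L_) and brown (bb)
P(short) = 3/4, P(brown) = 2/4
P(both) = 3/4 × 2/4 = 6/16 = 3/8
Expected count = 3/8 × 1168 = 438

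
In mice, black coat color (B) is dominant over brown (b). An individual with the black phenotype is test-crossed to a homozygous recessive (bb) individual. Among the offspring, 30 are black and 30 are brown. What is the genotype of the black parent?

Test cross: ? × bb
Offspring: 30 black, 30 brown — approximately 1:1.
A 1:1 ratio in a test cross indicates the unknown parent is heterozygous (Bb).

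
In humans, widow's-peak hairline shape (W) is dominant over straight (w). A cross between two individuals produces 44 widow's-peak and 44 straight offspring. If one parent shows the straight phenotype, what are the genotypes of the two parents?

Observed offspring: 44 widow's-peak, 44 straight
The observed ratio simplifies to 1:1. One parent shows straight, so its genotype must be ww. A 1:1 offspring split requires the other parent to be heterozygous (Ww).
Parent genotypes: ww × Ww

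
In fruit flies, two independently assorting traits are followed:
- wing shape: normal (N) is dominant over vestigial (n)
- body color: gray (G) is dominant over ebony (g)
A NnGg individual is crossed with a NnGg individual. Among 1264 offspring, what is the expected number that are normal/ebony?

Dihybrid cross NnGg × NnGg — consider each gene separately:
wing shape: Nn × Nn → 1 NN, 2 Nn, 1 nn → 3 N_ : 1 nn (out of 4)
body color: Gg × Gg → 1 GG, 2 Gg, 1 gg → 3 G_ : 1 gg (out of 4)
Combine (counts out of 4 × 4 = 16): normal/gray (N_G_) = 3×3 = 9; normal/ebony (N_gg) = 3×1 = 3; vestigial/gray (nnG_) = 1×3 = 3; vestigial/ebony (nngg) = 1×1 = 1
Phenotype counts (out of 16): 9 normal/gray, 3 normal/ebony, 3 vestigial/gray, 1 vestigial/ebony
normal/ebony: 3 out of 16 → fraction 3/16
Expected count = 3/16 × 1264 = 237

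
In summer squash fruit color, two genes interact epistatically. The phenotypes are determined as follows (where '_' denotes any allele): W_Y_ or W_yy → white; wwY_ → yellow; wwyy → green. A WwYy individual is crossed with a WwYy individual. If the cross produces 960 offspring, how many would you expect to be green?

Cross: WwYy × WwYy — consider each gene separately:
W gene: Ww × Ww → 1 WW, 2 Ww, 1 ww → 3 W_ : 1 ww (out of 4)
Y gene: Yy × Yy → 1 YY, 2 Yy, 1 yy → 3 Y_ : 1 yy (out of 4)
Genotype classes (out of 4 × 4 = 16): W_Y_ = 3×3 = 9; W_yy = 3×1 = 3; wwY_ = 1×3 = 3; wwyy = 1×1 = 1
Apply the phenotype rules: W_Y_ (9) + W_yy (3) → white; wwY_ (3) → yellow; wwyy (1) → green
Phenotype counts (out of 16): 12 white, 3 yellow, 1 green
green: 1 out of 16 → fraction 1/16
Expected count = 1/16 × 960 = 60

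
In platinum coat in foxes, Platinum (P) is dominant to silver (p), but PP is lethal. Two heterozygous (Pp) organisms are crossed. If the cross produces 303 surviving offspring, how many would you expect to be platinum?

Cross: Pp × Pp
Punnett square offspring (before lethality): 1 PP, 2 Pp, 1 pp
The PP genotype is lethal (embryos die); surviving offspring: 2 Pp, 1 pp
platinum: 2 out of 3 → fraction 2/3
Expected count = 2/3 × 303 = 202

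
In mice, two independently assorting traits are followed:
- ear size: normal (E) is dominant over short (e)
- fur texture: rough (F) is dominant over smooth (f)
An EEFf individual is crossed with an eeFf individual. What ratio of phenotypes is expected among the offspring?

Dihybrid cross EEFf × eeFf — consider each gene separately:
ear size: EE × ee → 4 Ee → 4 E_ (out of 4)
fur texture: Ff × Ff → 1 FF, 2 Ff, 1 ff → 3 F_ : 1 ff (out of 4)
Combine (counts out of 4 × 4 = 16): normal/rough (E_F_) = 4×3 = 12; normal/smooth (E_ff) = 4×1 = 4
Phenotype counts (out of 16): 12 normal/rough, 4 normal/smooth
Ratio: 3 normal/rough : 1 normal/smooth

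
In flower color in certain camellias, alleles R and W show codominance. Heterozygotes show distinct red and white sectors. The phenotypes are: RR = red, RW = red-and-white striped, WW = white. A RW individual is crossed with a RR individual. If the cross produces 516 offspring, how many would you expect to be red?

Punnett square for RW × RR:
Offspring genotypes: 2 RR, 2 RW
Phenotype counts: 2 red, 2 red-and-white striped
red: 2 out of 4 → fraction 1/2
Expected count = 1/2 × 516 = 258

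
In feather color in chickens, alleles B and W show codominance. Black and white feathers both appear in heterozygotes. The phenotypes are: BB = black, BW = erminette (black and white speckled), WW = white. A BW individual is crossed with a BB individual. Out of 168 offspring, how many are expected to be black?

Punnett square for BW × BB:
Offspring genotypes: 2 BB, 2 BW
Phenotype counts: 2 black, 2 erminette (black and white speckled)
black: 2 out of 4 → fraction 1/2
Expected count = 1/2 × 168 = 84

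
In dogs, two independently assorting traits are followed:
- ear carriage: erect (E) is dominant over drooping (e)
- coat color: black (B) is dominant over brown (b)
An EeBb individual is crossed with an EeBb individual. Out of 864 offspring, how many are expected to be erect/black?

Dihybrid cross EeBb × EeBb — consider each gene separately:
ear carriage: Ee × Ee → 1 EE, 2 Ee, 1 ee → 3 E_ : 1 ee (out of 4)
coat color: Bb × Bb → 1 BB, 2 Bb, 1 bb → 3 B_ : 1 bb (out of 4)
Combine (counts out of 4 × 4 = 16): erect/black (E_B_) = 3×3 = 9; erect/brown (E_bb) = 3×1 = 3; drooping/black (eeB_) = 1×3 = 3; drooping/brown (eebb) = 1×1 = 1
Phenotype counts (out of 16): 9 erect/black, 3 erect/brown, 3 drooping/black, 1 drooping/brown
erect/black: 9 out of 16 → fraction 9/16
Expected count = 9/16 × 864 = 486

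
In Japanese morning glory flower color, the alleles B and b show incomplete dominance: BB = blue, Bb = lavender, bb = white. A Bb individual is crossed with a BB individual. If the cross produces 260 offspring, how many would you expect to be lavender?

Punnett square for Bb × BB:
Offspring genotypes: 2 BB, 2 Bb
Phenotype counts: 2 blue, 2 lavender
lavender: 2 out of 4 → fraction 1/2
Expected count = 1/2 × 260 = 130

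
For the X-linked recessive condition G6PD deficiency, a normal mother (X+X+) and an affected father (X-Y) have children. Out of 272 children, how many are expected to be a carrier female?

Cross: X+X+ × X-Y
Offspring: 2 X+X-, 2 X+Y
Probability of a carrier female: 2/4 = 1/2
Expected count = 1/2 × 272 = 136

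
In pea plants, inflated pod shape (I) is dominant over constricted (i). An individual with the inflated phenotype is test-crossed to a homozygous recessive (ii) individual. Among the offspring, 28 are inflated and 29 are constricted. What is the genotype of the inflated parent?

Test cross: ? × ii
Offspring: 28 inflated, 29 constricted — approximately 1:1.
A 1:1 ratio in a test cross indicates the unknown parent is heterozygous (Ii).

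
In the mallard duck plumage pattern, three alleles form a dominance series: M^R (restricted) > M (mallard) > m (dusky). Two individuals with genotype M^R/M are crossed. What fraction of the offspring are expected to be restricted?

Cross: M^R/M × M^R/M
Allele dominance: M^R > M > m
Offspring genotypes: 1 M^R/M^R, 2 M^R/M, 1 M/M
Phenotype counts: 3 restricted, 1 mallard
restricted: 3 out of 4
Probability: 3/4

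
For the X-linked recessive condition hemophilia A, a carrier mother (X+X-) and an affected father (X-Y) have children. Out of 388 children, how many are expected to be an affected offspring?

Cross: X+X- × X-Y
Offspring: 1 X+X-, 1 X+Y, 1 X-X-, 1 X-Y
Probability of an affected offspring: 2/4 = 1/2
Expected count = 1/2 × 388 = 194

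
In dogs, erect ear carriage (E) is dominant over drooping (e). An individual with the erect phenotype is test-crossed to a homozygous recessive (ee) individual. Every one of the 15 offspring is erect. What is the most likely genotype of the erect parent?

Test cross: ? × ee
All offspring are erect.
If the unknown parent were heterozygous (Ee), about half of 15 offspring would be drooping; none are. The unknown parent is most likely homozygous dominant (EE).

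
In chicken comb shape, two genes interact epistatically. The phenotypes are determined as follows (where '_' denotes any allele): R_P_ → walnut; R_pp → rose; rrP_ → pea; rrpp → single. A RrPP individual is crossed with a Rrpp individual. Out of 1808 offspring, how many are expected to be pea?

Cross: RrPP × Rrpp — consider each gene separately:
R gene: Rr × Rr → 1 RR, 2 Rr, 1 rr → 3 R_ : 1 rr (out of 4)
P gene: PP × pp → 4 Pp → 4 P_ (out of 4)
Genotype classes (out of 4 × 4 = 16): R_P_ = 3×4 = 12; rrP_ = 1×4 = 4
Apply the phenotype rules: R_P_ (12) → walnut; rrP_ (4) → pea
Phenotype counts (out of 16): 12 walnut, 4 pea
pea: 4 out of 16 → fraction 1/4
Expected count = 1/4 × 1808 = 452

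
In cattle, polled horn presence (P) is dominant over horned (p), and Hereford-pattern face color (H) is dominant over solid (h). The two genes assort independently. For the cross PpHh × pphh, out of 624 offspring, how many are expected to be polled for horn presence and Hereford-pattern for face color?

Dihybrid cross PpHh × pphh — consider each gene separately:
horn presence: Pp × pp → 2 Pp, 2 pp → 2 P_ : 2 pp (out of 4)
face color: Hh × hh → 2 Hh, 2 hh → 2 H_ : 2 hh (out of 4)
Looking for: polled (P_) and Hereford-pattern (H_)
P(polled) = 2/4, P(Hereford-pattern) = 2/4
P(both) = 2/4 × 2/4 = 4/16 = 1/4
Expected count = 1/4 × 624 = 156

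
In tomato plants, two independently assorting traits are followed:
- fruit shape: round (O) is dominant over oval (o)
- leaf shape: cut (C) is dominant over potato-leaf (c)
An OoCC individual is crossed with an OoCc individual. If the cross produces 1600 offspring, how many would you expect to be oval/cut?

Dihybrid cross OoCC × OoCc — consider each gene separately:
fruit shape: Oo × Oo → 1 OO, 2 Oo, 1 oo → 3 O_ : 1 oo (out of 4)
leaf shape: CC × Cc → 2 CC, 2 Cc → 4 C_ (out of 4)
Combine (counts out of 4 × 4 = 16): round/cut (O_C_) = 3×4 = 12; oval/cut (ooC_) = 1×4 = 4
Phenotype counts (out of 16): 12 round/cut, 4 oval/cut
oval/cut: 4 out of 16 → fraction 1/4
Expected count = 1/4 × 1600 = 400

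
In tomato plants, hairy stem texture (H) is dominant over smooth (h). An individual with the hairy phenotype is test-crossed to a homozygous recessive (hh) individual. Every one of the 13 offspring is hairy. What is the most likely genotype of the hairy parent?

Test cross: ? × hh
All offspring are hairy.
If the unknown parent were heterozygous (Hh), about half of 13 offspring would be smooth; none are. The unknown parent is most likely homozygous dominant (HH).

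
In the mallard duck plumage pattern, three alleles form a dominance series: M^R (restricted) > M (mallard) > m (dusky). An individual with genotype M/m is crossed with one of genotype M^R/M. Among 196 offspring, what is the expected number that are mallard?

Cross: M/m × M^R/M
Allele dominance: M^R > M > m
Offspring genotypes: 1 M^R/M, 1 M/M, 1 M^R/m, 1 M/m
Phenotype counts: 2 restricted, 2 mallard
mallard: 2 out of 4 → fraction 1/2
Expected count = 1/2 × 196 = 98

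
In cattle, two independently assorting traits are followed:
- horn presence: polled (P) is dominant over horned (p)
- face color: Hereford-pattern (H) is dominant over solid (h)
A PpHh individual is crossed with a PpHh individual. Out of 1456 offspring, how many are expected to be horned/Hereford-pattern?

Dihybrid cross PpHh × PpHh — consider each gene separately:
horn presence: Pp × Pp → 1 PP, 2 Pp, 1 pp → 3 P_ : 1 pp (out of 4)
face color: Hh × Hh → 1 HH, 2 Hh, 1 hh → 3 H_ : 1 hh (out of 4)
Combine (counts out of 4 × 4 = 16): polled/Hereford-pattern (P_H_) = 3×3 = 9; polled/solid (P_hh) = 3×1 = 3; horned/Hereford-pattern (ppH_) = 1×3 = 3; horned/solid (pphh) = 1×1 = 1
Phenotype counts (out of 16): 9 polled/Hereford-pattern, 3 polled/solid, 3 horned/Hereford-pattern, 1 horned/solid
horned/Hereford-pattern: 3 out of 16 → fraction 3/16
Expected count = 3/16 × 1456 = 273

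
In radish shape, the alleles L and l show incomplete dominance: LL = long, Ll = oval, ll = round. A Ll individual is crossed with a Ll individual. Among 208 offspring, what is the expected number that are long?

Punnett square for Ll × Ll:
Offspring genotypes: 1 LL, 2 Ll, 1 ll
Phenotype counts: 1 long, 2 oval, 1 round
long: 1 out of 4 → fraction 1/4
Expected count = 1/4 × 208 = 52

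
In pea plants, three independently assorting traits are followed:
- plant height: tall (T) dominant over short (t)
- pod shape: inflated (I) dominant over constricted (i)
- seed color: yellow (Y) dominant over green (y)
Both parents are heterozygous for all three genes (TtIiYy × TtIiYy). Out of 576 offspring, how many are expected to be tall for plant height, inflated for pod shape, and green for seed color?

Trihybrid cross: TtIiYy × TtIiYy
Each trait segregates independently with a 3:1 phenotypic ratio, so each gene contributes 3/4 (dominant) or 1/4 (recessive).
Target: tall (plant height), inflated (pod shape), green (seed color)
Probability = product of independent per-trait probabilities
= 3/4 × 3/4 × 1/4 = 9/64
Expected count = 9/64 × 576 = 81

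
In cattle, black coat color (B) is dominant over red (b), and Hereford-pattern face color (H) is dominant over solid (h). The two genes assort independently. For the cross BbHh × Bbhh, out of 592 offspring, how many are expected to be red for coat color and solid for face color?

Dihybrid cross BbHh × Bbhh — consider each gene separately:
coat color: Bb × Bb → 1 BB, 2 Bb, 1 bb → 3 B_ : 1 bb (out of 4)
face color: Hh × hh → 2 Hh, 2 hh → 2 H_ : 2 hh (out of 4)
Looking for: red (bb) and solid (hh)
P(red) = 1/4, P(solid) = 2/4
P(both) = 1/4 × 2/4 = 2/16 = 1/8
Expected count = 1/8 × 592 = 74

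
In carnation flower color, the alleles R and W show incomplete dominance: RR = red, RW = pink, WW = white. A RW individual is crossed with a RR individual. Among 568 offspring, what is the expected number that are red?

Punnett square for RW × RR:
Offspring genotypes: 2 RR, 2 RW
Phenotype counts: 2 red, 2 pink
red: 2 out of 4 → fraction 1/2
Expected count = 1/2 × 568 = 284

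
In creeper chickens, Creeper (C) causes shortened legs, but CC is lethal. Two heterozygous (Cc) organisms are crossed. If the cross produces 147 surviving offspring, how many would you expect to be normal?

Cross: Cc × Cc
Punnett square offspring (before lethality): 1 CC, 2 Cc, 1 cc
The CC genotype is lethal (embryos die); surviving offspring: 2 Cc, 1 cc
normal: 1 out of 3 → fraction 1/3
Expected count = 1/3 × 147 = 49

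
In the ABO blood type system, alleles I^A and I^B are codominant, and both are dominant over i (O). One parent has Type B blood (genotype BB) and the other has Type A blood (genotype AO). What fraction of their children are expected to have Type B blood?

Cross: BB × AO
Possible offspring genotypes: 2 AB, 2 BO
Blood type counts: 2 Type AB, 2 Type B
Probability of Type B: 2/4 = 1/2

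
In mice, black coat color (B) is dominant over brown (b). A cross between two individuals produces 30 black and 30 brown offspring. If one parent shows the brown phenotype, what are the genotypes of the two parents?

Observed offspring: 30 black, 30 brown
The observed ratio simplifies to 1:1. One parent shows brown, so its genotype must be bb. A 1:1 offspring split requires the other parent to be heterozygous (Bb).
Parent genotypes: bb × Bb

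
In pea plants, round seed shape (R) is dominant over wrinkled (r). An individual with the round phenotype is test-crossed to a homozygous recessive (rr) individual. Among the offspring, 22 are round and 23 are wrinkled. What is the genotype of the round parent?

Test cross: ? × rr
Offspring: 22 round, 23 wrinkled — approximately 1:1.
A 1:1 ratio in a test cross indicates the unknown parent is heterozygous (Rr).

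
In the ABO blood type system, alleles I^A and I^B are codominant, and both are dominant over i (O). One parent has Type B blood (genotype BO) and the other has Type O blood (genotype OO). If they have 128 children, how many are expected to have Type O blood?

Cross: BO × OO
Possible offspring genotypes: 2 BO, 2 OO
Blood type counts: 2 Type B, 2 Type O
Probability of Type O: 2/4 = 1/2
Expected count = 1/2 × 128 = 64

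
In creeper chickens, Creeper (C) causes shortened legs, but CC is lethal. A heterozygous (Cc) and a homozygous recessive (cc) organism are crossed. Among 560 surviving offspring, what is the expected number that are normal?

Cross: Cc × cc
Punnett square offspring (before lethality): 2 Cc, 2 cc
No CC offspring are produced in this cross.
normal: 2 out of 4 → fraction 1/2
Expected count = 1/2 × 560 = 280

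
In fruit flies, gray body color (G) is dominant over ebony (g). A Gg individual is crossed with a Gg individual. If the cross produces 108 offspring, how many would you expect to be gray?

Punnett square for Gg × Gg:
Offspring genotypes: 1 GG, 2 Gg, 1 gg
gray: 3, ebony: 1
gray: 3 out of 4 → fraction 3/4
Expected count = 3/4 × 108 = 81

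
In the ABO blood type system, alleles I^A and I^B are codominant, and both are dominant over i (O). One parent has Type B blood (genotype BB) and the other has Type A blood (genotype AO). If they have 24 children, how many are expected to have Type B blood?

Cross: BB × AO
Possible offspring genotypes: 2 AB, 2 BO
Blood type counts: 2 Type AB, 2 Type B
Probability of Type B: 2/4 = 1/2
Expected count = 1/2 × 24 = 12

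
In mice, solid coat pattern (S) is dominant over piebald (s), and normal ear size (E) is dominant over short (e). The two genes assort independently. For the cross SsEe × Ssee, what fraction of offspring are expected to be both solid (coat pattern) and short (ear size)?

Dihybrid cross SsEe × Ssee — consider each gene separately:
coat pattern: Ss × Ss → 1 SS, 2 Ss, 1 ss → 3 S_ : 1 ss (out of 4)
ear size: Ee × ee → 2 Ee, 2 ee → 2 E_ : 2 ee (out of 4)
Looking for: solid (S_) and short (ee)
P(solid) = 3/4, P(short) = 2/4
P(both) = 3/4 × 2/4 = 6/16 = 3/8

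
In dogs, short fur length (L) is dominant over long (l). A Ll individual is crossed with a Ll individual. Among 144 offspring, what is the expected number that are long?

Punnett square for Ll × Ll:
Offspring genotypes: 1 LL, 2 Ll, 1 ll
short: 3, long: 1
long: 1 out of 4 → fraction 1/4
Expected count = 1/4 × 144 = 36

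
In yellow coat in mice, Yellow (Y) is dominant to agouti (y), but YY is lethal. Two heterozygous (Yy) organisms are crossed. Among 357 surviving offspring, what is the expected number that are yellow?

Cross: Yy × Yy
Punnett square offspring (before lethality): 1 YY, 2 Yy, 1 yy
The YY genotype is lethal (embryos die); surviving offspring: 2 Yy, 1 yy
yellow: 2 out of 3 → fraction 2/3
Expected count = 2/3 × 357 = 238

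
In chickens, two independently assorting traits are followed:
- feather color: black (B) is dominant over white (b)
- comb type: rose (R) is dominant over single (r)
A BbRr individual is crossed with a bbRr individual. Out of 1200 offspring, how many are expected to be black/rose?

Dihybrid cross BbRr × bbRr — consider each gene separately:
feather color: Bb × bb → 2 Bb, 2 bb → 2 B_ : 2 bb (out of 4)
comb type: Rr × Rr → 1 RR, 2 Rr, 1 rr → 3 R_ : 1 rr (out of 4)
Combine (counts out of 4 × 4 = 16): black/rose (B_R_) = 2×3 = 6; black/single (B_rr) = 2×1 = 2; white/rose (bbR_) = 2×3 = 6; white/single (bbrr) = 2×1 = 2
Phenotype counts (out of 16): 6 black/rose, 2 black/single, 6 white/rose, 2 white/single
black/rose: 6 out of 16 → fraction 3/8
Expected count = 3/8 × 1200 = 450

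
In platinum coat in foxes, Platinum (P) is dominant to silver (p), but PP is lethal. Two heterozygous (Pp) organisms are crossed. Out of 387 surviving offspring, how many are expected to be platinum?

Cross: Pp × Pp
Punnett square offspring (before lethality): 1 PP, 2 Pp, 1 pp
The PP genotype is lethal (embryos die); surviving offspring: 2 Pp, 1 pp
platinum: 2 out of 3 → fraction 2/3
Expected count = 2/3 × 387 = 258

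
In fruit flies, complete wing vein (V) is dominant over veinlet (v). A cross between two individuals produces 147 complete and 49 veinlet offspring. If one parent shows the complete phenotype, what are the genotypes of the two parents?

Observed offspring: 147 complete, 49 veinlet
The observed ratio simplifies to 3:1. Veinlet (vv) offspring appear, so each parent must contribute one v allele. The parent stated to show complete carries V, so it is Vv. The other parent is then either Vv or vv: Vv × vv would give a 1:1 split, whereas Vv × Vv gives 3:1 — matching the data. So both parents are heterozygous (Vv × Vv).
Parent genotypes: Vv × Vv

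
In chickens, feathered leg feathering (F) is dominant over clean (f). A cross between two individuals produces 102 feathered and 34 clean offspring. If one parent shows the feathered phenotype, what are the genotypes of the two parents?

Observed offspring: 102 feathered, 34 clean
The observed ratio simplifies to 3:1. Clean (ff) offspring appear, so each parent must contribute one f allele. The parent stated to show feathered carries F, so it is Ff. The other parent is then either Ff or ff: Ff × ff would give a 1:1 split, whereas Ff × Ff gives 3:1 — matching the data. So both parents are heterozygous (Ff × Ff).
Parent genotypes: Ff × Ff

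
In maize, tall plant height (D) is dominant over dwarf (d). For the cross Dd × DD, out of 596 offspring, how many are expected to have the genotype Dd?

Punnett square for Dd × DD:
Offspring genotypes: 2 DD, 2 Dd
Total offspring: 4
Count with target: 2
Probability: 2/4 = 1/2
Expected count = 1/2 × 596 = 298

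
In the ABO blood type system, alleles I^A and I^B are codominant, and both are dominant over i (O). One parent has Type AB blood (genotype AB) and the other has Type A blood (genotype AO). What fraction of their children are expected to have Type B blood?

Cross: AB × AO
Possible offspring genotypes: 1 AA, 1 AO, 1 AB, 1 BO
Blood type counts: 2 Type A, 1 Type AB, 1 Type B
Probability of Type B: 1/4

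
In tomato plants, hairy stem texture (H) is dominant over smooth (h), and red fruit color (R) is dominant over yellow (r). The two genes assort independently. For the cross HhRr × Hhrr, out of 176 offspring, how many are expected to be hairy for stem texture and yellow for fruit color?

Dihybrid cross HhRr × Hhrr — consider each gene separately:
stem texture: Hh × Hh → 1 HH, 2 Hh, 1 hh → 3 H_ : 1 hh (out of 4)
fruit color: Rr × rr → 2 Rr, 2 rr → 2 R_ : 2 rr (out of 4)
Looking for: hairy (H_) and yellow (rr)
P(hairy) = 3/4, P(yellow) = 2/4
P(both) = 3/4 × 2/4 = 6/16 = 3/8
Expected count = 3/8 × 176 = 66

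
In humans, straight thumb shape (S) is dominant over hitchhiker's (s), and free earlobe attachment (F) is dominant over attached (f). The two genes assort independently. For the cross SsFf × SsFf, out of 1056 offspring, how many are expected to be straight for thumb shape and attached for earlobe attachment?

Dihybrid cross SsFf × SsFf — consider each gene separately:
thumb shape: Ss × Ss → 1 SS, 2 Ss, 1 ss → 3 S_ : 1 ss (out of 4)
earlobe attachment: Ff × Ff → 1 FF, 2 Ff, 1 ff → 3 F_ : 1 ff (out of 4)
Looking for: straight (S_) and attached (ff)
P(straight) = 3/4, P(attached) = 1/4
P(both) = 3/4 × 1/4 = 3/16
Expected count = 3/16 × 1056 = 198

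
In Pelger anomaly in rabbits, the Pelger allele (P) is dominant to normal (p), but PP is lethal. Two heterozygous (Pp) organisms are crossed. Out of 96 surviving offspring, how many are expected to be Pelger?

Cross: Pp × Pp
Punnett square offspring (before lethality): 1 PP, 2 Pp, 1 pp
The PP genotype is lethal (embryos die); surviving offspring: 2 Pp, 1 pp
Pelger: 2 out of 3 → fraction 2/3
Expected count = 2/3 × 96 = 64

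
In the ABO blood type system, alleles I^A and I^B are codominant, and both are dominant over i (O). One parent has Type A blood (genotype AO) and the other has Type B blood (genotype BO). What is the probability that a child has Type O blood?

Cross: AO × BO
Possible offspring genotypes: 1 AB, 1 AO, 1 BO, 1 OO
Blood type counts: 1 Type AB, 1 Type A, 1 Type B, 1 Type O
Probability of Type O: 1/4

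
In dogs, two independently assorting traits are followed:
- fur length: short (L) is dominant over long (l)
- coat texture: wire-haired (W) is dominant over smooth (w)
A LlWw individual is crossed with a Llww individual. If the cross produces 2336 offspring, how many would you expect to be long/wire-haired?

Dihybrid cross LlWw × Llww — consider each gene separately:
fur length: Ll × Ll → 1 LL, 2 Ll, 1 ll → 3 L_ : 1 ll (out of 4)
coat texture: Ww × ww → 2 Ww, 2 ww → 2 W_ : 2 ww (out of 4)
Combine (counts out of 4 × 4 = 16): short/wire-haired (L_W_) = 3×2 = 6; short/smooth (L_ww) = 3×2 = 6; long/wire-haired (llW_) = 1×2 = 2; long/smooth (llww) = 1×2 = 2
Phenotype counts (out of 16): 6 short/wire-haired, 6 short/smooth, 2 long/wire-haired, 2 long/smooth
long/wire-haired: 2 out of 16 → fraction 1/8
Expected count = 1/8 × 2336 = 292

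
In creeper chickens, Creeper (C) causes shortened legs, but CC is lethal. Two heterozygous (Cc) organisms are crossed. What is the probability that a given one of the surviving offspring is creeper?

Cross: Cc × Cc
Punnett square offspring (before lethality): 1 CC, 2 Cc, 1 cc
The CC genotype is lethal (embryos die); surviving offspring: 2 Cc, 1 cc
creeper: 2 out of 3
Probability: 2/3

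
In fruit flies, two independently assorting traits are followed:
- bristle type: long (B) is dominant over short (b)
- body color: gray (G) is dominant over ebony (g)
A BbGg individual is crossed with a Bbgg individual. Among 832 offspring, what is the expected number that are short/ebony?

Dihybrid cross BbGg × Bbgg — consider each gene separately:
bristle type: Bb × Bb → 1 BB, 2 Bb, 1 bb → 3 B_ : 1 bb (out of 4)
body color: Gg × gg → 2 Gg, 2 gg → 2 G_ : 2 gg (out of 4)
Combine (counts out of 4 × 4 = 16): long/gray (B_G_) = 3×2 = 6; long/ebony (B_gg) = 3×2 = 6; short/gray (bbG_) = 1×2 = 2; short/ebony (bbgg) = 1×2 = 2
Phenotype counts (out of 16): 6 long/gray, 6 long/ebony, 2 short/gray, 2 short/ebony
short/ebony: 2 out of 16 → fraction 1/8
Expected count = 1/8 × 832 = 104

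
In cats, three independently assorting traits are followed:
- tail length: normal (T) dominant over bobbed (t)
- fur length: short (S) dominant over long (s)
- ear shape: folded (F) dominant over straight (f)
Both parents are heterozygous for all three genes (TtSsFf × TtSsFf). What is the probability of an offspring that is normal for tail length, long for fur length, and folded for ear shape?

Trihybrid cross: TtSsFf × TtSsFf
Each trait segregates independently with a 3:1 phenotypic ratio, so each gene contributes 3/4 (dominant) or 1/4 (recessive).
Target: normal (tail length), long (fur length), folded (ear shape)
Probability = product of independent per-trait probabilities
= 3/4 × 1/4 × 3/4 = 9/64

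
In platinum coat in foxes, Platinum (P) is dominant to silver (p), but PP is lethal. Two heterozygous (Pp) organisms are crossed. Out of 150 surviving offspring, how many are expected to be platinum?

Cross: Pp × Pp
Punnett square offspring (before lethality): 1 PP, 2 Pp, 1 pp
The PP genotype is lethal (embryos die); surviving offspring: 2 Pp, 1 pp
platinum: 2 out of 3 → fraction 2/3
Expected count = 2/3 × 150 = 100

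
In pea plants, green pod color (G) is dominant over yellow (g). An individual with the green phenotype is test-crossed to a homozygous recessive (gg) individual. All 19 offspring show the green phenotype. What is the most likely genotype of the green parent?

Test cross: ? × gg
All offspring are green.
If the unknown parent were heterozygous (Gg), about half of 19 offspring would be yellow; none are. The unknown parent is most likely homozygous dominant (GG).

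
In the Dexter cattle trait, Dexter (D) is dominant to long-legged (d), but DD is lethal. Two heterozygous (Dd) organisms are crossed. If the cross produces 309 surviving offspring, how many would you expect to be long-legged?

Cross: Dd × Dd
Punnett square offspring (before lethality): 1 DD, 2 Dd, 1 dd
The DD genotype is lethal (embryos die); surviving offspring: 2 Dd, 1 dd
long-legged: 1 out of 3 → fraction 1/3
Expected count = 1/3 × 309 = 103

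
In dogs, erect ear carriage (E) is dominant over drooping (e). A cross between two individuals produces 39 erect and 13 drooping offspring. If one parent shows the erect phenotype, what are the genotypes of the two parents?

Observed offspring: 39 erect, 13 drooping
The observed ratio simplifies to 3:1. Drooping (ee) offspring appear, so each parent must contribute one e allele. The parent stated to show erect carries E, so it is Ee. The other parent is then either Ee or ee: Ee × ee would give a 1:1 split, whereas Ee × Ee gives 3:1 — matching the data. So both parents are heterozygous (Ee × Ee).
Parent genotypes: Ee × Ee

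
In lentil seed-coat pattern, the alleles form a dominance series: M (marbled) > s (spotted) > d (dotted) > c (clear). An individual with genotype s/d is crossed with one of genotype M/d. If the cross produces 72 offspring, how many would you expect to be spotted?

Cross: s/d × M/d
Allele dominance: M > s > d > c
Offspring genotypes: 1 M/s, 1 s/d, 1 M/d, 1 d/d
Phenotype counts: 2 marbled, 1 spotted, 1 dotted
spotted: 1 out of 4 → fraction 1/4
Expected count = 1/4 × 72 = 18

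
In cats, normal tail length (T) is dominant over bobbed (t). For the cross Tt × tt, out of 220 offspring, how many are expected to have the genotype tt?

Punnett square for Tt × tt:
Offspring genotypes: 2 Tt, 2 tt
Total offspring: 4
Count with target: 2
Probability: 2/4 = 1/2
Expected count = 1/2 × 220 = 110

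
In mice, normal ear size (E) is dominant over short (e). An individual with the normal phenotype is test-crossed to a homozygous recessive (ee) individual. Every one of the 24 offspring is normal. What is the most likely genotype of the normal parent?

Test cross: ? × ee
All offspring are normal.
If the unknown parent were heterozygous (Ee), about half of 24 offspring would be short; none are. The unknown parent is most likely homozygous dominant (EE).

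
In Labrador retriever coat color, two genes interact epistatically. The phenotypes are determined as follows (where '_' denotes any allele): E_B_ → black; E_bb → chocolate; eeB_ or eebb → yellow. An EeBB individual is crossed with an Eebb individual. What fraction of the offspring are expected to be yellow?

Cross: EeBB × Eebb — consider each gene separately:
E gene: Ee × Ee → 1 EE, 2 Ee, 1 ee → 3 E_ : 1 ee (out of 4)
B gene: BB × bb → 4 Bb → 4 B_ (out of 4)
Genotype classes (out of 4 × 4 = 16): E_B_ = 3×4 = 12; eeB_ = 1×4 = 4
Apply the phenotype rules: E_B_ (12) → black; eeB_ (4) → yellow
Phenotype counts (out of 16): 12 black, 4 yellow
yellow: 4 out of 16
Probability: 4/16 = 1/4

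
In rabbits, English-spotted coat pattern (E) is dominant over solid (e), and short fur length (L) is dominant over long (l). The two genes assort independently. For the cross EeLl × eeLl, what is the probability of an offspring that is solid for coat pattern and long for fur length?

Dihybrid cross EeLl × eeLl — consider each gene separately:
coat pattern: Ee × ee → 2 Ee, 2 ee → 2 E_ : 2 ee (out of 4)
fur length: Ll × Ll → 1 LL, 2 Ll, 1 ll → 3 L_ : 1 ll (out of 4)
Looking for: solid (ee) and long (ll)
P(solid) = 2/4, P(long) = 1/4
P(both) = 2/4 × 1/4 = 2/16 = 1/8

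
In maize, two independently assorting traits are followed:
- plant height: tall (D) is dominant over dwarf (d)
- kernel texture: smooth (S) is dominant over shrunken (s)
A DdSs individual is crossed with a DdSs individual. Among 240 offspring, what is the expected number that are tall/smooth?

Dihybrid cross DdSs × DdSs — consider each gene separately:
plant height: Dd × Dd → 1 DD, 2 Dd, 1 dd → 3 D_ : 1 dd (out of 4)
kernel texture: Ss × Ss → 1 SS, 2 Ss, 1 ss → 3 S_ : 1 ss (out of 4)
Combine (counts out of 4 × 4 = 16): tall/smooth (D_S_) = 3×3 = 9; tall/shrunken (D_ss) = 3×1 = 3; dwarf/smooth (ddS_) = 1×3 = 3; dwarf/shrunken (ddss) = 1×1 = 1
Phenotype counts (out of 16): 9 tall/smooth, 3 tall/shrunken, 3 dwarf/smooth, 1 dwarf/shrunken
tall/smooth: 9 out of 16 → fraction 9/16
Expected count = 9/16 × 240 = 135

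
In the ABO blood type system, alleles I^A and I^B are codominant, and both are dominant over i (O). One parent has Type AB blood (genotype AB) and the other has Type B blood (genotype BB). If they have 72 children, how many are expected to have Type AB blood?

Cross: AB × BB
Possible offspring genotypes: 2 AB, 2 BB
Blood type counts: 2 Type AB, 2 Type B
Probability of Type AB: 2/4 = 1/2
Expected count = 1/2 × 72 = 36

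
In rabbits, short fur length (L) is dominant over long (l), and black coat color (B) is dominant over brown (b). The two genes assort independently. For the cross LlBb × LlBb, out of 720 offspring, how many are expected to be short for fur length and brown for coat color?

Dihybrid cross LlBb × LlBb — consider each gene separately:
fur length: Ll × Ll → 1 LL, 2 Ll, 1 ll → 3 L_ : 1 ll (out of 4)
coat color: Bb × Bb → 1 BB, 2 Bb, 1 bb → 3 B_ : 1 bb (out of 4)
Looking for: short (L_) and brown (bb)
P(short) = 3/4, P(brown) = 1/4
P(both) = 3/4 × 1/4 = 3/16
Expected count = 3/16 × 720 = 135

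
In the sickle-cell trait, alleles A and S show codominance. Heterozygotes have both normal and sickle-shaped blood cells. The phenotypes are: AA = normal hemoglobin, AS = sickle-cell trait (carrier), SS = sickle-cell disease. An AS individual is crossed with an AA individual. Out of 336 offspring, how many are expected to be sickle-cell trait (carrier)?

Punnett square for AS × AA:
Offspring genotypes: 2 AA, 2 AS
Phenotype counts: 2 normal hemoglobin, 2 sickle-cell trait (carrier)
sickle-cell trait (carrier): 2 out of 4 → fraction 1/2
Expected count = 1/2 × 336 = 168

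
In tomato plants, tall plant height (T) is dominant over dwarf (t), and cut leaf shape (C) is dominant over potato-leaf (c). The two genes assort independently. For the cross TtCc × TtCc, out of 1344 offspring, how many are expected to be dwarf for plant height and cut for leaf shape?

Dihybrid cross TtCc × TtCc — consider each gene separately:
plant height: Tt × Tt → 1 TT, 2 Tt, 1 tt → 3 T_ : 1 tt (out of 4)
leaf shape: Cc × Cc → 1 CC, 2 Cc, 1 cc → 3 C_ : 1 cc (out of 4)
Looking for: dwarf (tt) and cut (C_)
P(dwarf) = 1/4, P(cut) = 3/4
P(both) = 1/4 × 3/4 = 3/16
Expected count = 3/16 × 1344 = 252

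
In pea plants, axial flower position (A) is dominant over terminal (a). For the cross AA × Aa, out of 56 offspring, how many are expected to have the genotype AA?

Punnett square for AA × Aa:
Offspring genotypes: 2 AA, 2 Aa
Total offspring: 4
Count with target: 2
Probability: 2/4 = 1/2
Expected count = 1/2 × 56 = 28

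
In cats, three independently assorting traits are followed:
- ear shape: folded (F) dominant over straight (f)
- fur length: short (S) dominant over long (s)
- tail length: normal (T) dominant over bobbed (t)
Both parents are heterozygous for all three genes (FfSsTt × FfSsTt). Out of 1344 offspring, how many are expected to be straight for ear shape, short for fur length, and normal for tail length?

Trihybrid cross: FfSsTt × FfSsTt
Each trait segregates independently with a 3:1 phenotypic ratio, so each gene contributes 3/4 (dominant) or 1/4 (recessive).
Target: straight (ear shape), short (fur length), normal (tail length)
Probability = product of independent per-trait probabilities
= 1/4 × 3/4 × 3/4 = 9/64
Expected count = 9/64 × 1344 = 189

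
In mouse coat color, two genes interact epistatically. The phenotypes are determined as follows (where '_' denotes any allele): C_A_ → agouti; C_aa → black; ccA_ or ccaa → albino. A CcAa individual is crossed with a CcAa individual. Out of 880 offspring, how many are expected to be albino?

Cross: CcAa × CcAa — consider each gene separately:
C gene: Cc × Cc → 1 CC, 2 Cc, 1 cc → 3 C_ : 1 cc (out of 4)
A gene: Aa × Aa → 1 AA, 2 Aa, 1 aa → 3 A_ : 1 aa (out of 4)
Genotype classes (out of 4 × 4 = 16): C_A_ = 3×3 = 9; C_aa = 3×1 = 3; ccA_ = 1×3 = 3; ccaa = 1×1 = 1
Apply the phenotype rules: C_A_ (9) → agouti; C_aa (3) → black; ccA_ (3) + ccaa (1) → albino
Phenotype counts (out of 16): 9 agouti, 3 black, 4 albino
albino: 4 out of 16 → fraction 1/4
Expected count = 1/4 × 880 = 220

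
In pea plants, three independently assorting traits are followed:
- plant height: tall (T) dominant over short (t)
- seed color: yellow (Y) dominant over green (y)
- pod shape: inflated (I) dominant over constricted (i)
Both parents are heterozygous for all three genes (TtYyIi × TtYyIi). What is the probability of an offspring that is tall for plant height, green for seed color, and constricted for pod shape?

Trihybrid cross: TtYyIi × TtYyIi
Each trait segregates independently with a 3:1 phenotypic ratio, so each gene contributes 3/4 (dominant) or 1/4 (recessive).
Target: tall (plant height), green (seed color), constricted (pod shape)
Probability = product of independent per-trait probabilities
= 3/4 × 1/4 × 1/4 = 3/64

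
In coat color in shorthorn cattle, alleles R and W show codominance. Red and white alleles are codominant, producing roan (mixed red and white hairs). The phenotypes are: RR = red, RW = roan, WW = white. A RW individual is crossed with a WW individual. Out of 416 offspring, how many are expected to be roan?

Punnett square for RW × WW:
Offspring genotypes: 2 RW, 2 WW
Phenotype counts: 2 roan, 2 white
roan: 2 out of 4 → fraction 1/2
Expected count = 1/2 × 416 = 208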